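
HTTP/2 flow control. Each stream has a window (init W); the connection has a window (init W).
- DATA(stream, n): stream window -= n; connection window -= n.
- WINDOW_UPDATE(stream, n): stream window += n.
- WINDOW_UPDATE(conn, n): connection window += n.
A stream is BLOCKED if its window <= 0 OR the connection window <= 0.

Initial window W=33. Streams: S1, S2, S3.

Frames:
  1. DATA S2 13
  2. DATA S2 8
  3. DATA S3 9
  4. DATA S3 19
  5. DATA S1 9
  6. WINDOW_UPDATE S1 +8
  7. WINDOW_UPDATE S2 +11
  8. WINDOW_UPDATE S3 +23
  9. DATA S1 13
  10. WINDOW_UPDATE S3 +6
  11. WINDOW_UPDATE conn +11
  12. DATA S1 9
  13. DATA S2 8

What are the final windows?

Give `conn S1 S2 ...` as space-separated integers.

Answer: -44 10 15 34

Derivation:
Op 1: conn=20 S1=33 S2=20 S3=33 blocked=[]
Op 2: conn=12 S1=33 S2=12 S3=33 blocked=[]
Op 3: conn=3 S1=33 S2=12 S3=24 blocked=[]
Op 4: conn=-16 S1=33 S2=12 S3=5 blocked=[1, 2, 3]
Op 5: conn=-25 S1=24 S2=12 S3=5 blocked=[1, 2, 3]
Op 6: conn=-25 S1=32 S2=12 S3=5 blocked=[1, 2, 3]
Op 7: conn=-25 S1=32 S2=23 S3=5 blocked=[1, 2, 3]
Op 8: conn=-25 S1=32 S2=23 S3=28 blocked=[1, 2, 3]
Op 9: conn=-38 S1=19 S2=23 S3=28 blocked=[1, 2, 3]
Op 10: conn=-38 S1=19 S2=23 S3=34 blocked=[1, 2, 3]
Op 11: conn=-27 S1=19 S2=23 S3=34 blocked=[1, 2, 3]
Op 12: conn=-36 S1=10 S2=23 S3=34 blocked=[1, 2, 3]
Op 13: conn=-44 S1=10 S2=15 S3=34 blocked=[1, 2, 3]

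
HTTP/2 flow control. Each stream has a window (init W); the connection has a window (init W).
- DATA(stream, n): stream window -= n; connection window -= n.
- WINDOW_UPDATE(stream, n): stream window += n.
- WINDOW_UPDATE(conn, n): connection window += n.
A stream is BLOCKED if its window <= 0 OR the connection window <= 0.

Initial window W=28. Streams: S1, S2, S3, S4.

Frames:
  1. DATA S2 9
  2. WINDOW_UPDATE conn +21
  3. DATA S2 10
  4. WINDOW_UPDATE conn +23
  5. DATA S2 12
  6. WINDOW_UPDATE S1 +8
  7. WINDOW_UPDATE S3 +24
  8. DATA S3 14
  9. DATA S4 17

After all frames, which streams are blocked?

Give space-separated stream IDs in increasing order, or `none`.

Op 1: conn=19 S1=28 S2=19 S3=28 S4=28 blocked=[]
Op 2: conn=40 S1=28 S2=19 S3=28 S4=28 blocked=[]
Op 3: conn=30 S1=28 S2=9 S3=28 S4=28 blocked=[]
Op 4: conn=53 S1=28 S2=9 S3=28 S4=28 blocked=[]
Op 5: conn=41 S1=28 S2=-3 S3=28 S4=28 blocked=[2]
Op 6: conn=41 S1=36 S2=-3 S3=28 S4=28 blocked=[2]
Op 7: conn=41 S1=36 S2=-3 S3=52 S4=28 blocked=[2]
Op 8: conn=27 S1=36 S2=-3 S3=38 S4=28 blocked=[2]
Op 9: conn=10 S1=36 S2=-3 S3=38 S4=11 blocked=[2]

Answer: S2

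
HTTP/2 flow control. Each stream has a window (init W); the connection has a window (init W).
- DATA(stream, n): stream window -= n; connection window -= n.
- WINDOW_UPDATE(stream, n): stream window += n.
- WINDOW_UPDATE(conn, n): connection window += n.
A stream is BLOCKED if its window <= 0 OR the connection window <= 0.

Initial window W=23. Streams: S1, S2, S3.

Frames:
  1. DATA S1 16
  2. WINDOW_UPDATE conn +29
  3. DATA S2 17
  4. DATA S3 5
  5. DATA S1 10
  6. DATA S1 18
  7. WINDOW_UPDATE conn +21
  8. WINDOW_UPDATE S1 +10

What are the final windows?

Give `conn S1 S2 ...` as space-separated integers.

Op 1: conn=7 S1=7 S2=23 S3=23 blocked=[]
Op 2: conn=36 S1=7 S2=23 S3=23 blocked=[]
Op 3: conn=19 S1=7 S2=6 S3=23 blocked=[]
Op 4: conn=14 S1=7 S2=6 S3=18 blocked=[]
Op 5: conn=4 S1=-3 S2=6 S3=18 blocked=[1]
Op 6: conn=-14 S1=-21 S2=6 S3=18 blocked=[1, 2, 3]
Op 7: conn=7 S1=-21 S2=6 S3=18 blocked=[1]
Op 8: conn=7 S1=-11 S2=6 S3=18 blocked=[1]

Answer: 7 -11 6 18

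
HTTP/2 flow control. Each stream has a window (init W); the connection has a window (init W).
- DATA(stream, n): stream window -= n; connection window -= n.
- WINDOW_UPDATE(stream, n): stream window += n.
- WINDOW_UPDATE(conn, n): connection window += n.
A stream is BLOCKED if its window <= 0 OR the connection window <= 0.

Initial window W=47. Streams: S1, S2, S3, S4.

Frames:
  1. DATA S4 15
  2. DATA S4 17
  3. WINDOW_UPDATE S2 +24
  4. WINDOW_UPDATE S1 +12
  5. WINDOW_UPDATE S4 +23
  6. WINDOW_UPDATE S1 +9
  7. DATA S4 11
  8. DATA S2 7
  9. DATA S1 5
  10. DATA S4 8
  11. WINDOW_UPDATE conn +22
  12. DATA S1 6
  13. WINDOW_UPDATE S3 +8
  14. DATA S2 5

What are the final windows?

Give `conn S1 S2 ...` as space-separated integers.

Answer: -5 57 59 55 19

Derivation:
Op 1: conn=32 S1=47 S2=47 S3=47 S4=32 blocked=[]
Op 2: conn=15 S1=47 S2=47 S3=47 S4=15 blocked=[]
Op 3: conn=15 S1=47 S2=71 S3=47 S4=15 blocked=[]
Op 4: conn=15 S1=59 S2=71 S3=47 S4=15 blocked=[]
Op 5: conn=15 S1=59 S2=71 S3=47 S4=38 blocked=[]
Op 6: conn=15 S1=68 S2=71 S3=47 S4=38 blocked=[]
Op 7: conn=4 S1=68 S2=71 S3=47 S4=27 blocked=[]
Op 8: conn=-3 S1=68 S2=64 S3=47 S4=27 blocked=[1, 2, 3, 4]
Op 9: conn=-8 S1=63 S2=64 S3=47 S4=27 blocked=[1, 2, 3, 4]
Op 10: conn=-16 S1=63 S2=64 S3=47 S4=19 blocked=[1, 2, 3, 4]
Op 11: conn=6 S1=63 S2=64 S3=47 S4=19 blocked=[]
Op 12: conn=0 S1=57 S2=64 S3=47 S4=19 blocked=[1, 2, 3, 4]
Op 13: conn=0 S1=57 S2=64 S3=55 S4=19 blocked=[1, 2, 3, 4]
Op 14: conn=-5 S1=57 S2=59 S3=55 S4=19 blocked=[1, 2, 3, 4]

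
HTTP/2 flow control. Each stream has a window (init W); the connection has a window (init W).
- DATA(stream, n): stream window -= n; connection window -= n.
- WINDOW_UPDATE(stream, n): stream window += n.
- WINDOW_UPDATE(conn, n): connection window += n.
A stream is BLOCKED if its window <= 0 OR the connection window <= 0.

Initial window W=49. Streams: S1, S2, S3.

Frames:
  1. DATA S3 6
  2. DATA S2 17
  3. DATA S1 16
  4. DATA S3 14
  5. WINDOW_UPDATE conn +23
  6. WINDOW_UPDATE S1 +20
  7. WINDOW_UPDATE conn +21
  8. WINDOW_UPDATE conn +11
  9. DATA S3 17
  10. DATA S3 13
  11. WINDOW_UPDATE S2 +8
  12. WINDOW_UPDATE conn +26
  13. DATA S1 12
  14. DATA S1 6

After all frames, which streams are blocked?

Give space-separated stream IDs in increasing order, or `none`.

Answer: S3

Derivation:
Op 1: conn=43 S1=49 S2=49 S3=43 blocked=[]
Op 2: conn=26 S1=49 S2=32 S3=43 blocked=[]
Op 3: conn=10 S1=33 S2=32 S3=43 blocked=[]
Op 4: conn=-4 S1=33 S2=32 S3=29 blocked=[1, 2, 3]
Op 5: conn=19 S1=33 S2=32 S3=29 blocked=[]
Op 6: conn=19 S1=53 S2=32 S3=29 blocked=[]
Op 7: conn=40 S1=53 S2=32 S3=29 blocked=[]
Op 8: conn=51 S1=53 S2=32 S3=29 blocked=[]
Op 9: conn=34 S1=53 S2=32 S3=12 blocked=[]
Op 10: conn=21 S1=53 S2=32 S3=-1 blocked=[3]
Op 11: conn=21 S1=53 S2=40 S3=-1 blocked=[3]
Op 12: conn=47 S1=53 S2=40 S3=-1 blocked=[3]
Op 13: conn=35 S1=41 S2=40 S3=-1 blocked=[3]
Op 14: conn=29 S1=35 S2=40 S3=-1 blocked=[3]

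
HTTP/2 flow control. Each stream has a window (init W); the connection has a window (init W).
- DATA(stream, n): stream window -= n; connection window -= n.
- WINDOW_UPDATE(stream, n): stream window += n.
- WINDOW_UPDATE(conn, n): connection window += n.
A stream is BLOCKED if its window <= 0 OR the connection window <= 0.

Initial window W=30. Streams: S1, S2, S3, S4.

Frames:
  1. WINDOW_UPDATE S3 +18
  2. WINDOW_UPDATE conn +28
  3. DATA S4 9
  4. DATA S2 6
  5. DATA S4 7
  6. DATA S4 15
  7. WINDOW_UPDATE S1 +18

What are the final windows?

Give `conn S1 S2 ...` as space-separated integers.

Op 1: conn=30 S1=30 S2=30 S3=48 S4=30 blocked=[]
Op 2: conn=58 S1=30 S2=30 S3=48 S4=30 blocked=[]
Op 3: conn=49 S1=30 S2=30 S3=48 S4=21 blocked=[]
Op 4: conn=43 S1=30 S2=24 S3=48 S4=21 blocked=[]
Op 5: conn=36 S1=30 S2=24 S3=48 S4=14 blocked=[]
Op 6: conn=21 S1=30 S2=24 S3=48 S4=-1 blocked=[4]
Op 7: conn=21 S1=48 S2=24 S3=48 S4=-1 blocked=[4]

Answer: 21 48 24 48 -1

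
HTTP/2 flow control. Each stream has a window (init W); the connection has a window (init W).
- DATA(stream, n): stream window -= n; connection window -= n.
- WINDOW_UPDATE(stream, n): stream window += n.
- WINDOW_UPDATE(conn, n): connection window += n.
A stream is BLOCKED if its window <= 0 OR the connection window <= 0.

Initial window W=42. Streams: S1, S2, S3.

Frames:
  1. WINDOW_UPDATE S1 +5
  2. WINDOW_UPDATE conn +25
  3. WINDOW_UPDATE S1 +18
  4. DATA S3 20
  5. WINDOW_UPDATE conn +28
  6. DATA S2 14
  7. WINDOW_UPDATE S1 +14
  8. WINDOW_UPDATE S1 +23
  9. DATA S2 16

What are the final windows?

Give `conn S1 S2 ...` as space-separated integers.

Op 1: conn=42 S1=47 S2=42 S3=42 blocked=[]
Op 2: conn=67 S1=47 S2=42 S3=42 blocked=[]
Op 3: conn=67 S1=65 S2=42 S3=42 blocked=[]
Op 4: conn=47 S1=65 S2=42 S3=22 blocked=[]
Op 5: conn=75 S1=65 S2=42 S3=22 blocked=[]
Op 6: conn=61 S1=65 S2=28 S3=22 blocked=[]
Op 7: conn=61 S1=79 S2=28 S3=22 blocked=[]
Op 8: conn=61 S1=102 S2=28 S3=22 blocked=[]
Op 9: conn=45 S1=102 S2=12 S3=22 blocked=[]

Answer: 45 102 12 22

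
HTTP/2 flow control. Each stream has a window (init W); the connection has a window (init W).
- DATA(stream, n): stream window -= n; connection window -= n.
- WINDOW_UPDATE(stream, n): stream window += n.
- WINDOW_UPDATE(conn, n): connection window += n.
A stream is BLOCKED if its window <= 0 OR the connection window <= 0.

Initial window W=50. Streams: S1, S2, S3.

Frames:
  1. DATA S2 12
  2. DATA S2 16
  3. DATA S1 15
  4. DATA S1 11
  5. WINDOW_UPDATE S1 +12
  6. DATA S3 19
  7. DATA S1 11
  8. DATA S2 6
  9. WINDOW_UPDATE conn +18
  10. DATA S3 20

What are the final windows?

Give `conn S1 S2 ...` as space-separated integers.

Op 1: conn=38 S1=50 S2=38 S3=50 blocked=[]
Op 2: conn=22 S1=50 S2=22 S3=50 blocked=[]
Op 3: conn=7 S1=35 S2=22 S3=50 blocked=[]
Op 4: conn=-4 S1=24 S2=22 S3=50 blocked=[1, 2, 3]
Op 5: conn=-4 S1=36 S2=22 S3=50 blocked=[1, 2, 3]
Op 6: conn=-23 S1=36 S2=22 S3=31 blocked=[1, 2, 3]
Op 7: conn=-34 S1=25 S2=22 S3=31 blocked=[1, 2, 3]
Op 8: conn=-40 S1=25 S2=16 S3=31 blocked=[1, 2, 3]
Op 9: conn=-22 S1=25 S2=16 S3=31 blocked=[1, 2, 3]
Op 10: conn=-42 S1=25 S2=16 S3=11 blocked=[1, 2, 3]

Answer: -42 25 16 11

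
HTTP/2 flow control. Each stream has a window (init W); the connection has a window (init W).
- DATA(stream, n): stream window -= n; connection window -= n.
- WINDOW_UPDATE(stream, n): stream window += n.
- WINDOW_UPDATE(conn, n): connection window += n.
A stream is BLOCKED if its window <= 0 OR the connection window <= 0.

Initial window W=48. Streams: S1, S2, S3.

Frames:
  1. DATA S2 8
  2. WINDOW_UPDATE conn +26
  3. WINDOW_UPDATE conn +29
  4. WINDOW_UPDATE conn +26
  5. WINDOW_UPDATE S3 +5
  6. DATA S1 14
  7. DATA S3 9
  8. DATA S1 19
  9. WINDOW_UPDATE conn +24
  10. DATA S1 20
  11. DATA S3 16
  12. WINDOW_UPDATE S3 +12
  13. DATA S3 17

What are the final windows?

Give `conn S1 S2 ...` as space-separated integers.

Answer: 50 -5 40 23

Derivation:
Op 1: conn=40 S1=48 S2=40 S3=48 blocked=[]
Op 2: conn=66 S1=48 S2=40 S3=48 blocked=[]
Op 3: conn=95 S1=48 S2=40 S3=48 blocked=[]
Op 4: conn=121 S1=48 S2=40 S3=48 blocked=[]
Op 5: conn=121 S1=48 S2=40 S3=53 blocked=[]
Op 6: conn=107 S1=34 S2=40 S3=53 blocked=[]
Op 7: conn=98 S1=34 S2=40 S3=44 blocked=[]
Op 8: conn=79 S1=15 S2=40 S3=44 blocked=[]
Op 9: conn=103 S1=15 S2=40 S3=44 blocked=[]
Op 10: conn=83 S1=-5 S2=40 S3=44 blocked=[1]
Op 11: conn=67 S1=-5 S2=40 S3=28 blocked=[1]
Op 12: conn=67 S1=-5 S2=40 S3=40 blocked=[1]
Op 13: conn=50 S1=-5 S2=40 S3=23 blocked=[1]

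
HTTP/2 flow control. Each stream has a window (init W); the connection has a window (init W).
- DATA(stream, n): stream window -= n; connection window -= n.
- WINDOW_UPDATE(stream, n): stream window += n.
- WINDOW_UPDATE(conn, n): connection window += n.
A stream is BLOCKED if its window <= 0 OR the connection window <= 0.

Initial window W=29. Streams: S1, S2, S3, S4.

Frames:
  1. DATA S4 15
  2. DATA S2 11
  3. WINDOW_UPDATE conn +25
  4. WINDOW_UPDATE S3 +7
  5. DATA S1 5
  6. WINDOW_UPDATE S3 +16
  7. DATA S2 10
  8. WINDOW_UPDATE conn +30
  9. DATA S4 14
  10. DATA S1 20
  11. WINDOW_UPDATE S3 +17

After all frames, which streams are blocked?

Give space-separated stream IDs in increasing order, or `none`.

Op 1: conn=14 S1=29 S2=29 S3=29 S4=14 blocked=[]
Op 2: conn=3 S1=29 S2=18 S3=29 S4=14 blocked=[]
Op 3: conn=28 S1=29 S2=18 S3=29 S4=14 blocked=[]
Op 4: conn=28 S1=29 S2=18 S3=36 S4=14 blocked=[]
Op 5: conn=23 S1=24 S2=18 S3=36 S4=14 blocked=[]
Op 6: conn=23 S1=24 S2=18 S3=52 S4=14 blocked=[]
Op 7: conn=13 S1=24 S2=8 S3=52 S4=14 blocked=[]
Op 8: conn=43 S1=24 S2=8 S3=52 S4=14 blocked=[]
Op 9: conn=29 S1=24 S2=8 S3=52 S4=0 blocked=[4]
Op 10: conn=9 S1=4 S2=8 S3=52 S4=0 blocked=[4]
Op 11: conn=9 S1=4 S2=8 S3=69 S4=0 blocked=[4]

Answer: S4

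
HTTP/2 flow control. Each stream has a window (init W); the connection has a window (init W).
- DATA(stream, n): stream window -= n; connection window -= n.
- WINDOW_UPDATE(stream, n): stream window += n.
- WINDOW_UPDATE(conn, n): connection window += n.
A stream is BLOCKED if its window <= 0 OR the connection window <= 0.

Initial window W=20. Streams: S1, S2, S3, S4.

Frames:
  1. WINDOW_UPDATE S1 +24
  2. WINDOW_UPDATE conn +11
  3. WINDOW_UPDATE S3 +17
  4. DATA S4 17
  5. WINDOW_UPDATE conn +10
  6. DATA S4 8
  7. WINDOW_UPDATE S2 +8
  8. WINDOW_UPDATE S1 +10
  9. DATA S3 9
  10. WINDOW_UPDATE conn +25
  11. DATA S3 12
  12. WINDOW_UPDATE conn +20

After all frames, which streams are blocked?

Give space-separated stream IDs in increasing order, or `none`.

Answer: S4

Derivation:
Op 1: conn=20 S1=44 S2=20 S3=20 S4=20 blocked=[]
Op 2: conn=31 S1=44 S2=20 S3=20 S4=20 blocked=[]
Op 3: conn=31 S1=44 S2=20 S3=37 S4=20 blocked=[]
Op 4: conn=14 S1=44 S2=20 S3=37 S4=3 blocked=[]
Op 5: conn=24 S1=44 S2=20 S3=37 S4=3 blocked=[]
Op 6: conn=16 S1=44 S2=20 S3=37 S4=-5 blocked=[4]
Op 7: conn=16 S1=44 S2=28 S3=37 S4=-5 blocked=[4]
Op 8: conn=16 S1=54 S2=28 S3=37 S4=-5 blocked=[4]
Op 9: conn=7 S1=54 S2=28 S3=28 S4=-5 blocked=[4]
Op 10: conn=32 S1=54 S2=28 S3=28 S4=-5 blocked=[4]
Op 11: conn=20 S1=54 S2=28 S3=16 S4=-5 blocked=[4]
Op 12: conn=40 S1=54 S2=28 S3=16 S4=-5 blocked=[4]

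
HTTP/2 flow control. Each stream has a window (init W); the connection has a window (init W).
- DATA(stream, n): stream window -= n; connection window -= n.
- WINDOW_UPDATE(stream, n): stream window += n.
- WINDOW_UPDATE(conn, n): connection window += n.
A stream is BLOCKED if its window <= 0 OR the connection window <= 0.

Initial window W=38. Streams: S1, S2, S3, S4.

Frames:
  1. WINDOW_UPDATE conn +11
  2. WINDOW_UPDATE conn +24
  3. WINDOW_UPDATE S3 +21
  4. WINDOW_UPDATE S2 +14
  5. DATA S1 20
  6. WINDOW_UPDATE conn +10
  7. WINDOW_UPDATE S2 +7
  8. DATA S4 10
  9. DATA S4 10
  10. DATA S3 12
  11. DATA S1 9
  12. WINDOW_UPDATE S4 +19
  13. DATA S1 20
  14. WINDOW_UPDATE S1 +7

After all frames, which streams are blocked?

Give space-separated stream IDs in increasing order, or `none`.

Answer: S1

Derivation:
Op 1: conn=49 S1=38 S2=38 S3=38 S4=38 blocked=[]
Op 2: conn=73 S1=38 S2=38 S3=38 S4=38 blocked=[]
Op 3: conn=73 S1=38 S2=38 S3=59 S4=38 blocked=[]
Op 4: conn=73 S1=38 S2=52 S3=59 S4=38 blocked=[]
Op 5: conn=53 S1=18 S2=52 S3=59 S4=38 blocked=[]
Op 6: conn=63 S1=18 S2=52 S3=59 S4=38 blocked=[]
Op 7: conn=63 S1=18 S2=59 S3=59 S4=38 blocked=[]
Op 8: conn=53 S1=18 S2=59 S3=59 S4=28 blocked=[]
Op 9: conn=43 S1=18 S2=59 S3=59 S4=18 blocked=[]
Op 10: conn=31 S1=18 S2=59 S3=47 S4=18 blocked=[]
Op 11: conn=22 S1=9 S2=59 S3=47 S4=18 blocked=[]
Op 12: conn=22 S1=9 S2=59 S3=47 S4=37 blocked=[]
Op 13: conn=2 S1=-11 S2=59 S3=47 S4=37 blocked=[1]
Op 14: conn=2 S1=-4 S2=59 S3=47 S4=37 blocked=[1]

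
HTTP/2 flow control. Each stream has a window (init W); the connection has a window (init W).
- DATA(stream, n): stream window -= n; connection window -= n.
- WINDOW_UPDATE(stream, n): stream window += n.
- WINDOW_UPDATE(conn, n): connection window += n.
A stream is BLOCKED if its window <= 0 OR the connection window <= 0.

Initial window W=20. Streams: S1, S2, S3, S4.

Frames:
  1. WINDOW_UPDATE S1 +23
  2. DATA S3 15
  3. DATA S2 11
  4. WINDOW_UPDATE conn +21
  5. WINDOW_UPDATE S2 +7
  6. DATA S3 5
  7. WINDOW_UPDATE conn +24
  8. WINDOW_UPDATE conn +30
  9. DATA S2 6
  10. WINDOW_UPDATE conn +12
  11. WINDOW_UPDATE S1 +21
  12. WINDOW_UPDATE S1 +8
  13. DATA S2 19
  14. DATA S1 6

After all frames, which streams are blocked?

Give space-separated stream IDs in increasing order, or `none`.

Op 1: conn=20 S1=43 S2=20 S3=20 S4=20 blocked=[]
Op 2: conn=5 S1=43 S2=20 S3=5 S4=20 blocked=[]
Op 3: conn=-6 S1=43 S2=9 S3=5 S4=20 blocked=[1, 2, 3, 4]
Op 4: conn=15 S1=43 S2=9 S3=5 S4=20 blocked=[]
Op 5: conn=15 S1=43 S2=16 S3=5 S4=20 blocked=[]
Op 6: conn=10 S1=43 S2=16 S3=0 S4=20 blocked=[3]
Op 7: conn=34 S1=43 S2=16 S3=0 S4=20 blocked=[3]
Op 8: conn=64 S1=43 S2=16 S3=0 S4=20 blocked=[3]
Op 9: conn=58 S1=43 S2=10 S3=0 S4=20 blocked=[3]
Op 10: conn=70 S1=43 S2=10 S3=0 S4=20 blocked=[3]
Op 11: conn=70 S1=64 S2=10 S3=0 S4=20 blocked=[3]
Op 12: conn=70 S1=72 S2=10 S3=0 S4=20 blocked=[3]
Op 13: conn=51 S1=72 S2=-9 S3=0 S4=20 blocked=[2, 3]
Op 14: conn=45 S1=66 S2=-9 S3=0 S4=20 blocked=[2, 3]

Answer: S2 S3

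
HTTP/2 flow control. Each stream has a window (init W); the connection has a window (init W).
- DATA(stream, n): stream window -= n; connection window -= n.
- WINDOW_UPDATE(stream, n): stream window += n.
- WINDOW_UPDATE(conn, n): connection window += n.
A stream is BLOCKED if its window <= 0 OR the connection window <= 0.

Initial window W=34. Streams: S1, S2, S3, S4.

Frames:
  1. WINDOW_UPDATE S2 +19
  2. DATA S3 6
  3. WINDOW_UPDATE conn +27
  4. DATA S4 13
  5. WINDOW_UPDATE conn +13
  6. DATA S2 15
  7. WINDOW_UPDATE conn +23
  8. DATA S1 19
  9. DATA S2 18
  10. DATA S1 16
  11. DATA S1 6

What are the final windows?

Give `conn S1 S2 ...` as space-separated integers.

Op 1: conn=34 S1=34 S2=53 S3=34 S4=34 blocked=[]
Op 2: conn=28 S1=34 S2=53 S3=28 S4=34 blocked=[]
Op 3: conn=55 S1=34 S2=53 S3=28 S4=34 blocked=[]
Op 4: conn=42 S1=34 S2=53 S3=28 S4=21 blocked=[]
Op 5: conn=55 S1=34 S2=53 S3=28 S4=21 blocked=[]
Op 6: conn=40 S1=34 S2=38 S3=28 S4=21 blocked=[]
Op 7: conn=63 S1=34 S2=38 S3=28 S4=21 blocked=[]
Op 8: conn=44 S1=15 S2=38 S3=28 S4=21 blocked=[]
Op 9: conn=26 S1=15 S2=20 S3=28 S4=21 blocked=[]
Op 10: conn=10 S1=-1 S2=20 S3=28 S4=21 blocked=[1]
Op 11: conn=4 S1=-7 S2=20 S3=28 S4=21 blocked=[1]

Answer: 4 -7 20 28 21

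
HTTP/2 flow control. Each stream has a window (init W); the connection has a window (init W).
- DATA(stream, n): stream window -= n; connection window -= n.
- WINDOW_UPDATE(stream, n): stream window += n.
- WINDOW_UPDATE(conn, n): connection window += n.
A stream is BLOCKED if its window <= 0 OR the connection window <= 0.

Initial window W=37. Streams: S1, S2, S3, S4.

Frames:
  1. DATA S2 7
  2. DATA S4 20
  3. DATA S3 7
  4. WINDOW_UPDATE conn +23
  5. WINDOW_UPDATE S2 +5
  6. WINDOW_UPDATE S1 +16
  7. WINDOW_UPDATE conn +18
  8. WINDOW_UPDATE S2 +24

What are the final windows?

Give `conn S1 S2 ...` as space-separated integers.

Op 1: conn=30 S1=37 S2=30 S3=37 S4=37 blocked=[]
Op 2: conn=10 S1=37 S2=30 S3=37 S4=17 blocked=[]
Op 3: conn=3 S1=37 S2=30 S3=30 S4=17 blocked=[]
Op 4: conn=26 S1=37 S2=30 S3=30 S4=17 blocked=[]
Op 5: conn=26 S1=37 S2=35 S3=30 S4=17 blocked=[]
Op 6: conn=26 S1=53 S2=35 S3=30 S4=17 blocked=[]
Op 7: conn=44 S1=53 S2=35 S3=30 S4=17 blocked=[]
Op 8: conn=44 S1=53 S2=59 S3=30 S4=17 blocked=[]

Answer: 44 53 59 30 17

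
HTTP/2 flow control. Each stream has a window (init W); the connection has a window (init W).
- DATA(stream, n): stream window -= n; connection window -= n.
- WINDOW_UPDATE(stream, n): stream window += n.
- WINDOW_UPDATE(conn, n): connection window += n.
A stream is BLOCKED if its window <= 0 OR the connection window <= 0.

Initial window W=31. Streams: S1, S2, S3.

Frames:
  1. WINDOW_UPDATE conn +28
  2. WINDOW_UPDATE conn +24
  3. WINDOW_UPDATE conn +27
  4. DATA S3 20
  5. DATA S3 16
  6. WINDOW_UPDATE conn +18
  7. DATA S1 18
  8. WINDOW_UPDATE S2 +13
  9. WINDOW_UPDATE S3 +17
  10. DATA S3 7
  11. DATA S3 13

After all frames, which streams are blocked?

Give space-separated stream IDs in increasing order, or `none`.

Answer: S3

Derivation:
Op 1: conn=59 S1=31 S2=31 S3=31 blocked=[]
Op 2: conn=83 S1=31 S2=31 S3=31 blocked=[]
Op 3: conn=110 S1=31 S2=31 S3=31 blocked=[]
Op 4: conn=90 S1=31 S2=31 S3=11 blocked=[]
Op 5: conn=74 S1=31 S2=31 S3=-5 blocked=[3]
Op 6: conn=92 S1=31 S2=31 S3=-5 blocked=[3]
Op 7: conn=74 S1=13 S2=31 S3=-5 blocked=[3]
Op 8: conn=74 S1=13 S2=44 S3=-5 blocked=[3]
Op 9: conn=74 S1=13 S2=44 S3=12 blocked=[]
Op 10: conn=67 S1=13 S2=44 S3=5 blocked=[]
Op 11: conn=54 S1=13 S2=44 S3=-8 blocked=[3]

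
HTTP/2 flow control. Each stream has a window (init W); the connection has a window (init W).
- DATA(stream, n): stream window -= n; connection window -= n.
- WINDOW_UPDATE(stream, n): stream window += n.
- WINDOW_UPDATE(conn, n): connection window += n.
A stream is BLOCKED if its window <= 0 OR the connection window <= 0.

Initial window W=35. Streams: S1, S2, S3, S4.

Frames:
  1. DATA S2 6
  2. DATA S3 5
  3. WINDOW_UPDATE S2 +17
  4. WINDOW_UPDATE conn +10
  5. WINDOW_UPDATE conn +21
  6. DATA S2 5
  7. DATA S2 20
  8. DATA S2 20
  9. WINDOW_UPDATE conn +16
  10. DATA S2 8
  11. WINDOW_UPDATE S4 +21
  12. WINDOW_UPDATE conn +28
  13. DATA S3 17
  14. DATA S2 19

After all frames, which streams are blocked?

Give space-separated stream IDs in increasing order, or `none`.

Op 1: conn=29 S1=35 S2=29 S3=35 S4=35 blocked=[]
Op 2: conn=24 S1=35 S2=29 S3=30 S4=35 blocked=[]
Op 3: conn=24 S1=35 S2=46 S3=30 S4=35 blocked=[]
Op 4: conn=34 S1=35 S2=46 S3=30 S4=35 blocked=[]
Op 5: conn=55 S1=35 S2=46 S3=30 S4=35 blocked=[]
Op 6: conn=50 S1=35 S2=41 S3=30 S4=35 blocked=[]
Op 7: conn=30 S1=35 S2=21 S3=30 S4=35 blocked=[]
Op 8: conn=10 S1=35 S2=1 S3=30 S4=35 blocked=[]
Op 9: conn=26 S1=35 S2=1 S3=30 S4=35 blocked=[]
Op 10: conn=18 S1=35 S2=-7 S3=30 S4=35 blocked=[2]
Op 11: conn=18 S1=35 S2=-7 S3=30 S4=56 blocked=[2]
Op 12: conn=46 S1=35 S2=-7 S3=30 S4=56 blocked=[2]
Op 13: conn=29 S1=35 S2=-7 S3=13 S4=56 blocked=[2]
Op 14: conn=10 S1=35 S2=-26 S3=13 S4=56 blocked=[2]

Answer: S2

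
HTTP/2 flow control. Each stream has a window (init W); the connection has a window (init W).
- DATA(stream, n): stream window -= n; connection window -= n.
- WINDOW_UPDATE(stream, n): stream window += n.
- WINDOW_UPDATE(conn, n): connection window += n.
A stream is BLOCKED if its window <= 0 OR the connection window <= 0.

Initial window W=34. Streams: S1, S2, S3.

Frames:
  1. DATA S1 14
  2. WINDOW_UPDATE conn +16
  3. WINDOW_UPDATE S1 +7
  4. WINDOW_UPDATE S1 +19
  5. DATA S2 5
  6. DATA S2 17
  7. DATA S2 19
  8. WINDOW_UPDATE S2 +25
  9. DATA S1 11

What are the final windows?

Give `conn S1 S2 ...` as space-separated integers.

Op 1: conn=20 S1=20 S2=34 S3=34 blocked=[]
Op 2: conn=36 S1=20 S2=34 S3=34 blocked=[]
Op 3: conn=36 S1=27 S2=34 S3=34 blocked=[]
Op 4: conn=36 S1=46 S2=34 S3=34 blocked=[]
Op 5: conn=31 S1=46 S2=29 S3=34 blocked=[]
Op 6: conn=14 S1=46 S2=12 S3=34 blocked=[]
Op 7: conn=-5 S1=46 S2=-7 S3=34 blocked=[1, 2, 3]
Op 8: conn=-5 S1=46 S2=18 S3=34 blocked=[1, 2, 3]
Op 9: conn=-16 S1=35 S2=18 S3=34 blocked=[1, 2, 3]

Answer: -16 35 18 34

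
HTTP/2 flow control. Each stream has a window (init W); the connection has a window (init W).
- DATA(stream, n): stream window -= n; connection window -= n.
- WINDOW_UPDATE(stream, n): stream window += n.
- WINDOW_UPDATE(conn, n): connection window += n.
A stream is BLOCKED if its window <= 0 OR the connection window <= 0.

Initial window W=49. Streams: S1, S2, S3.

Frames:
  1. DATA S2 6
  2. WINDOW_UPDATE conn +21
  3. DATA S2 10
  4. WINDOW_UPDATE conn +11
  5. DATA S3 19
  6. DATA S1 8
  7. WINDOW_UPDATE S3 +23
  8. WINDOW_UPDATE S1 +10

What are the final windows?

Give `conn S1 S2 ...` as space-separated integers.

Answer: 38 51 33 53

Derivation:
Op 1: conn=43 S1=49 S2=43 S3=49 blocked=[]
Op 2: conn=64 S1=49 S2=43 S3=49 blocked=[]
Op 3: conn=54 S1=49 S2=33 S3=49 blocked=[]
Op 4: conn=65 S1=49 S2=33 S3=49 blocked=[]
Op 5: conn=46 S1=49 S2=33 S3=30 blocked=[]
Op 6: conn=38 S1=41 S2=33 S3=30 blocked=[]
Op 7: conn=38 S1=41 S2=33 S3=53 blocked=[]
Op 8: conn=38 S1=51 S2=33 S3=53 blocked=[]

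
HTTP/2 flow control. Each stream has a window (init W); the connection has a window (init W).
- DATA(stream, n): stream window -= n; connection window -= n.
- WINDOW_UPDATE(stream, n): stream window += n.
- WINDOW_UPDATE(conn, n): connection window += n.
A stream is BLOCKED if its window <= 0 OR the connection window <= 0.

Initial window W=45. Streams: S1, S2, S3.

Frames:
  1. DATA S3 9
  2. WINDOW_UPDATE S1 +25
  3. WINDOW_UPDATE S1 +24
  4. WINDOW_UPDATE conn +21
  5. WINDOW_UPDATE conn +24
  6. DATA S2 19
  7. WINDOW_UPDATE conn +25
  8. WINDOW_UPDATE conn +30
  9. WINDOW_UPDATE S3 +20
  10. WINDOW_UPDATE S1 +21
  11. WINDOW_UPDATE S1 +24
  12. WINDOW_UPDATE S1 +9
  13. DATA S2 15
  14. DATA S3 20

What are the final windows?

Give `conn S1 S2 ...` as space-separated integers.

Op 1: conn=36 S1=45 S2=45 S3=36 blocked=[]
Op 2: conn=36 S1=70 S2=45 S3=36 blocked=[]
Op 3: conn=36 S1=94 S2=45 S3=36 blocked=[]
Op 4: conn=57 S1=94 S2=45 S3=36 blocked=[]
Op 5: conn=81 S1=94 S2=45 S3=36 blocked=[]
Op 6: conn=62 S1=94 S2=26 S3=36 blocked=[]
Op 7: conn=87 S1=94 S2=26 S3=36 blocked=[]
Op 8: conn=117 S1=94 S2=26 S3=36 blocked=[]
Op 9: conn=117 S1=94 S2=26 S3=56 blocked=[]
Op 10: conn=117 S1=115 S2=26 S3=56 blocked=[]
Op 11: conn=117 S1=139 S2=26 S3=56 blocked=[]
Op 12: conn=117 S1=148 S2=26 S3=56 blocked=[]
Op 13: conn=102 S1=148 S2=11 S3=56 blocked=[]
Op 14: conn=82 S1=148 S2=11 S3=36 blocked=[]

Answer: 82 148 11 36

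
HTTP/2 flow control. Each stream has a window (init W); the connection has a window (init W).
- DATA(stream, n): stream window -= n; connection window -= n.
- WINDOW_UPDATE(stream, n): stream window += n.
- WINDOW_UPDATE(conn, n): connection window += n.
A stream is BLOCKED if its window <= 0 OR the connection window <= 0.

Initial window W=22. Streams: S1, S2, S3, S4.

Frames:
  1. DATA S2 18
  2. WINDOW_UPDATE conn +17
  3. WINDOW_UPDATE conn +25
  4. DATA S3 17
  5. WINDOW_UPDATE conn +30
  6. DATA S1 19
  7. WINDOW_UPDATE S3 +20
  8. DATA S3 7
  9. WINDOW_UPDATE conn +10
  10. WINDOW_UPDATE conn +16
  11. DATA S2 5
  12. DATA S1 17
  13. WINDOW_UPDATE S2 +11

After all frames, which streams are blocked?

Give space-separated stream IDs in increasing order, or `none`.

Op 1: conn=4 S1=22 S2=4 S3=22 S4=22 blocked=[]
Op 2: conn=21 S1=22 S2=4 S3=22 S4=22 blocked=[]
Op 3: conn=46 S1=22 S2=4 S3=22 S4=22 blocked=[]
Op 4: conn=29 S1=22 S2=4 S3=5 S4=22 blocked=[]
Op 5: conn=59 S1=22 S2=4 S3=5 S4=22 blocked=[]
Op 6: conn=40 S1=3 S2=4 S3=5 S4=22 blocked=[]
Op 7: conn=40 S1=3 S2=4 S3=25 S4=22 blocked=[]
Op 8: conn=33 S1=3 S2=4 S3=18 S4=22 blocked=[]
Op 9: conn=43 S1=3 S2=4 S3=18 S4=22 blocked=[]
Op 10: conn=59 S1=3 S2=4 S3=18 S4=22 blocked=[]
Op 11: conn=54 S1=3 S2=-1 S3=18 S4=22 blocked=[2]
Op 12: conn=37 S1=-14 S2=-1 S3=18 S4=22 blocked=[1, 2]
Op 13: conn=37 S1=-14 S2=10 S3=18 S4=22 blocked=[1]

Answer: S1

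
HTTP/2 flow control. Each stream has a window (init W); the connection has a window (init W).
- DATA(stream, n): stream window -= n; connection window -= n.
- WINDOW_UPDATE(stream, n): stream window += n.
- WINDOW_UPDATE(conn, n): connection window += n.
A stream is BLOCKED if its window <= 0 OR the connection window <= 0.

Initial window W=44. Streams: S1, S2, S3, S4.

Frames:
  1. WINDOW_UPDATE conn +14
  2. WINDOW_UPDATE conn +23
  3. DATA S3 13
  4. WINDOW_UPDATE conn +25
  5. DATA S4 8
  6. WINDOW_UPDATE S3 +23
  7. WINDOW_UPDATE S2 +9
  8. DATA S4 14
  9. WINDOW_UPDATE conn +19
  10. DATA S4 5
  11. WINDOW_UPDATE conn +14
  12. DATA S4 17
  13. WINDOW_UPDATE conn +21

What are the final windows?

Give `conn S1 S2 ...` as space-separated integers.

Answer: 103 44 53 54 0

Derivation:
Op 1: conn=58 S1=44 S2=44 S3=44 S4=44 blocked=[]
Op 2: conn=81 S1=44 S2=44 S3=44 S4=44 blocked=[]
Op 3: conn=68 S1=44 S2=44 S3=31 S4=44 blocked=[]
Op 4: conn=93 S1=44 S2=44 S3=31 S4=44 blocked=[]
Op 5: conn=85 S1=44 S2=44 S3=31 S4=36 blocked=[]
Op 6: conn=85 S1=44 S2=44 S3=54 S4=36 blocked=[]
Op 7: conn=85 S1=44 S2=53 S3=54 S4=36 blocked=[]
Op 8: conn=71 S1=44 S2=53 S3=54 S4=22 blocked=[]
Op 9: conn=90 S1=44 S2=53 S3=54 S4=22 blocked=[]
Op 10: conn=85 S1=44 S2=53 S3=54 S4=17 blocked=[]
Op 11: conn=99 S1=44 S2=53 S3=54 S4=17 blocked=[]
Op 12: conn=82 S1=44 S2=53 S3=54 S4=0 blocked=[4]
Op 13: conn=103 S1=44 S2=53 S3=54 S4=0 blocked=[4]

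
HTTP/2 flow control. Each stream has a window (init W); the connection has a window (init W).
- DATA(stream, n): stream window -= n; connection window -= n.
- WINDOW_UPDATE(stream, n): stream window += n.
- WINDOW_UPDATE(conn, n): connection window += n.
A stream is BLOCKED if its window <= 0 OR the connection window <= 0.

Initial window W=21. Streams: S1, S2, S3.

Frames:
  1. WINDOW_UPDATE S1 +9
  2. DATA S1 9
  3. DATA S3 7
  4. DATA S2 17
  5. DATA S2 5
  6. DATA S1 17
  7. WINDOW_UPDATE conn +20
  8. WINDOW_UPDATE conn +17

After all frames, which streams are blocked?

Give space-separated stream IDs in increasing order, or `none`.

Answer: S2

Derivation:
Op 1: conn=21 S1=30 S2=21 S3=21 blocked=[]
Op 2: conn=12 S1=21 S2=21 S3=21 blocked=[]
Op 3: conn=5 S1=21 S2=21 S3=14 blocked=[]
Op 4: conn=-12 S1=21 S2=4 S3=14 blocked=[1, 2, 3]
Op 5: conn=-17 S1=21 S2=-1 S3=14 blocked=[1, 2, 3]
Op 6: conn=-34 S1=4 S2=-1 S3=14 blocked=[1, 2, 3]
Op 7: conn=-14 S1=4 S2=-1 S3=14 blocked=[1, 2, 3]
Op 8: conn=3 S1=4 S2=-1 S3=14 blocked=[2]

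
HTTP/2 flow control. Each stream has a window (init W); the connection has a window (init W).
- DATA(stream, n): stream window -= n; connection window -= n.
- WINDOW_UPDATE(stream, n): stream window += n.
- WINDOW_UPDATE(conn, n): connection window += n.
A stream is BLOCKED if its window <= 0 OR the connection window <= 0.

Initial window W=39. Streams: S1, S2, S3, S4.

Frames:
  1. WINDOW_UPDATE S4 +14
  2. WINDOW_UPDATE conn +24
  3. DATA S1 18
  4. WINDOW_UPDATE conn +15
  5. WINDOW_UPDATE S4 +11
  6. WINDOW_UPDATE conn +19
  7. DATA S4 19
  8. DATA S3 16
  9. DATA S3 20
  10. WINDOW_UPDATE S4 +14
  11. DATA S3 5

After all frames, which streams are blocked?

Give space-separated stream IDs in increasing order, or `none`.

Answer: S3

Derivation:
Op 1: conn=39 S1=39 S2=39 S3=39 S4=53 blocked=[]
Op 2: conn=63 S1=39 S2=39 S3=39 S4=53 blocked=[]
Op 3: conn=45 S1=21 S2=39 S3=39 S4=53 blocked=[]
Op 4: conn=60 S1=21 S2=39 S3=39 S4=53 blocked=[]
Op 5: conn=60 S1=21 S2=39 S3=39 S4=64 blocked=[]
Op 6: conn=79 S1=21 S2=39 S3=39 S4=64 blocked=[]
Op 7: conn=60 S1=21 S2=39 S3=39 S4=45 blocked=[]
Op 8: conn=44 S1=21 S2=39 S3=23 S4=45 blocked=[]
Op 9: conn=24 S1=21 S2=39 S3=3 S4=45 blocked=[]
Op 10: conn=24 S1=21 S2=39 S3=3 S4=59 blocked=[]
Op 11: conn=19 S1=21 S2=39 S3=-2 S4=59 blocked=[3]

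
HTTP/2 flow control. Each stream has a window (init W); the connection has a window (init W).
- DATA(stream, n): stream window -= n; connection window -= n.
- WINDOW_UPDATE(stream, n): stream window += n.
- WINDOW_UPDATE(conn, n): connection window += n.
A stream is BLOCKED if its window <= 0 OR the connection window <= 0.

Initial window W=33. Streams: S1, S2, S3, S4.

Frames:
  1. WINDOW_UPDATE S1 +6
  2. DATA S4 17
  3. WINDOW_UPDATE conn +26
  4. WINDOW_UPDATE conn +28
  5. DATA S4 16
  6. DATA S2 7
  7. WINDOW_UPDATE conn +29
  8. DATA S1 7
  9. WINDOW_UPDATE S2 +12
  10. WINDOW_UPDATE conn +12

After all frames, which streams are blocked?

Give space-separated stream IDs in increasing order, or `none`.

Op 1: conn=33 S1=39 S2=33 S3=33 S4=33 blocked=[]
Op 2: conn=16 S1=39 S2=33 S3=33 S4=16 blocked=[]
Op 3: conn=42 S1=39 S2=33 S3=33 S4=16 blocked=[]
Op 4: conn=70 S1=39 S2=33 S3=33 S4=16 blocked=[]
Op 5: conn=54 S1=39 S2=33 S3=33 S4=0 blocked=[4]
Op 6: conn=47 S1=39 S2=26 S3=33 S4=0 blocked=[4]
Op 7: conn=76 S1=39 S2=26 S3=33 S4=0 blocked=[4]
Op 8: conn=69 S1=32 S2=26 S3=33 S4=0 blocked=[4]
Op 9: conn=69 S1=32 S2=38 S3=33 S4=0 blocked=[4]
Op 10: conn=81 S1=32 S2=38 S3=33 S4=0 blocked=[4]

Answer: S4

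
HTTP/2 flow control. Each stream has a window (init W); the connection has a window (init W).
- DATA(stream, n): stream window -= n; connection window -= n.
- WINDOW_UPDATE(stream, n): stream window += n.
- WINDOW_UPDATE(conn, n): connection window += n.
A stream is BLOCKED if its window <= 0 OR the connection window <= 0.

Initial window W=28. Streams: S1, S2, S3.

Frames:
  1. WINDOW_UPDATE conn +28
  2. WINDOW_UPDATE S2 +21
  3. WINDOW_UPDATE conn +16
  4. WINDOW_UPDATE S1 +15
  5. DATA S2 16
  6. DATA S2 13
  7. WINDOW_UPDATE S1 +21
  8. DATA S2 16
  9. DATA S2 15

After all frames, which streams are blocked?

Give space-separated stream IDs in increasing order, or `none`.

Op 1: conn=56 S1=28 S2=28 S3=28 blocked=[]
Op 2: conn=56 S1=28 S2=49 S3=28 blocked=[]
Op 3: conn=72 S1=28 S2=49 S3=28 blocked=[]
Op 4: conn=72 S1=43 S2=49 S3=28 blocked=[]
Op 5: conn=56 S1=43 S2=33 S3=28 blocked=[]
Op 6: conn=43 S1=43 S2=20 S3=28 blocked=[]
Op 7: conn=43 S1=64 S2=20 S3=28 blocked=[]
Op 8: conn=27 S1=64 S2=4 S3=28 blocked=[]
Op 9: conn=12 S1=64 S2=-11 S3=28 blocked=[2]

Answer: S2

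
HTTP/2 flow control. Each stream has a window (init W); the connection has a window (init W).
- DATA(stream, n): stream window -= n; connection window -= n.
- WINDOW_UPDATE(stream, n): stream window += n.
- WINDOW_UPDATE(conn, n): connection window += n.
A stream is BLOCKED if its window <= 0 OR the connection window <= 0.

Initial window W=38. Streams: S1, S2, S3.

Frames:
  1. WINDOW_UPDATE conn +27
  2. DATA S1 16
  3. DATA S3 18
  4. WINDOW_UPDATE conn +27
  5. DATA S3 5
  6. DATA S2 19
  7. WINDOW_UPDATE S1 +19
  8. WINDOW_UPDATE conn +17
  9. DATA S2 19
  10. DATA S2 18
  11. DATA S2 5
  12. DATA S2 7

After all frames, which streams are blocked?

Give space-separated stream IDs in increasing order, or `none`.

Answer: S2

Derivation:
Op 1: conn=65 S1=38 S2=38 S3=38 blocked=[]
Op 2: conn=49 S1=22 S2=38 S3=38 blocked=[]
Op 3: conn=31 S1=22 S2=38 S3=20 blocked=[]
Op 4: conn=58 S1=22 S2=38 S3=20 blocked=[]
Op 5: conn=53 S1=22 S2=38 S3=15 blocked=[]
Op 6: conn=34 S1=22 S2=19 S3=15 blocked=[]
Op 7: conn=34 S1=41 S2=19 S3=15 blocked=[]
Op 8: conn=51 S1=41 S2=19 S3=15 blocked=[]
Op 9: conn=32 S1=41 S2=0 S3=15 blocked=[2]
Op 10: conn=14 S1=41 S2=-18 S3=15 blocked=[2]
Op 11: conn=9 S1=41 S2=-23 S3=15 blocked=[2]
Op 12: conn=2 S1=41 S2=-30 S3=15 blocked=[2]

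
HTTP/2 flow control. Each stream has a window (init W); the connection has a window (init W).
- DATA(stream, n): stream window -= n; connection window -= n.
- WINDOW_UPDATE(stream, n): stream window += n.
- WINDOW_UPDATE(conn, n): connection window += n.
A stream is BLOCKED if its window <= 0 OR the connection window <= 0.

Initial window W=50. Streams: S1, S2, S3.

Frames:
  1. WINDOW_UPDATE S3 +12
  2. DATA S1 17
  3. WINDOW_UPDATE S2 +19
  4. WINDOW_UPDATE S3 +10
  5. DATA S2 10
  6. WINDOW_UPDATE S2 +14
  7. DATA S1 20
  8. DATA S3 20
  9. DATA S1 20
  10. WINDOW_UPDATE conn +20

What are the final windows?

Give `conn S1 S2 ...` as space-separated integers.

Answer: -17 -7 73 52

Derivation:
Op 1: conn=50 S1=50 S2=50 S3=62 blocked=[]
Op 2: conn=33 S1=33 S2=50 S3=62 blocked=[]
Op 3: conn=33 S1=33 S2=69 S3=62 blocked=[]
Op 4: conn=33 S1=33 S2=69 S3=72 blocked=[]
Op 5: conn=23 S1=33 S2=59 S3=72 blocked=[]
Op 6: conn=23 S1=33 S2=73 S3=72 blocked=[]
Op 7: conn=3 S1=13 S2=73 S3=72 blocked=[]
Op 8: conn=-17 S1=13 S2=73 S3=52 blocked=[1, 2, 3]
Op 9: conn=-37 S1=-7 S2=73 S3=52 blocked=[1, 2, 3]
Op 10: conn=-17 S1=-7 S2=73 S3=52 blocked=[1, 2, 3]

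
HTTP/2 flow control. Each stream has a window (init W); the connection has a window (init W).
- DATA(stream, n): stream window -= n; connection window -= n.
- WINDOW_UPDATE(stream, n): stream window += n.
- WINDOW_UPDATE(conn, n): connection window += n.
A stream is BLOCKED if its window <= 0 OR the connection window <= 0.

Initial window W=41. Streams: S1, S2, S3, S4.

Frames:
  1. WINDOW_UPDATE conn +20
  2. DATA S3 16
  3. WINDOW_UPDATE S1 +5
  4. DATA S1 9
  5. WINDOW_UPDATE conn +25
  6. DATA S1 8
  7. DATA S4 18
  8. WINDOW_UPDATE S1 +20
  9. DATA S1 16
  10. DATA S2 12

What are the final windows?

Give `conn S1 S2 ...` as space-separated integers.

Op 1: conn=61 S1=41 S2=41 S3=41 S4=41 blocked=[]
Op 2: conn=45 S1=41 S2=41 S3=25 S4=41 blocked=[]
Op 3: conn=45 S1=46 S2=41 S3=25 S4=41 blocked=[]
Op 4: conn=36 S1=37 S2=41 S3=25 S4=41 blocked=[]
Op 5: conn=61 S1=37 S2=41 S3=25 S4=41 blocked=[]
Op 6: conn=53 S1=29 S2=41 S3=25 S4=41 blocked=[]
Op 7: conn=35 S1=29 S2=41 S3=25 S4=23 blocked=[]
Op 8: conn=35 S1=49 S2=41 S3=25 S4=23 blocked=[]
Op 9: conn=19 S1=33 S2=41 S3=25 S4=23 blocked=[]
Op 10: conn=7 S1=33 S2=29 S3=25 S4=23 blocked=[]

Answer: 7 33 29 25 23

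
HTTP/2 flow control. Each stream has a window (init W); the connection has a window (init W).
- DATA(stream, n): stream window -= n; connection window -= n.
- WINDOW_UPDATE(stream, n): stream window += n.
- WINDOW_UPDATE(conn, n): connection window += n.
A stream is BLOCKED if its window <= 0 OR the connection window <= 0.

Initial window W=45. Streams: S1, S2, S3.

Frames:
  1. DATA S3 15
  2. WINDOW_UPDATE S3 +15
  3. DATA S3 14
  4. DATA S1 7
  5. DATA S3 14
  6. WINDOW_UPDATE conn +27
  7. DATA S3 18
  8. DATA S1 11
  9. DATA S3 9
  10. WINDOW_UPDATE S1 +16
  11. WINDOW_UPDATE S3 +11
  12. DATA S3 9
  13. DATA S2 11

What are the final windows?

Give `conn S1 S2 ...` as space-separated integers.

Op 1: conn=30 S1=45 S2=45 S3=30 blocked=[]
Op 2: conn=30 S1=45 S2=45 S3=45 blocked=[]
Op 3: conn=16 S1=45 S2=45 S3=31 blocked=[]
Op 4: conn=9 S1=38 S2=45 S3=31 blocked=[]
Op 5: conn=-5 S1=38 S2=45 S3=17 blocked=[1, 2, 3]
Op 6: conn=22 S1=38 S2=45 S3=17 blocked=[]
Op 7: conn=4 S1=38 S2=45 S3=-1 blocked=[3]
Op 8: conn=-7 S1=27 S2=45 S3=-1 blocked=[1, 2, 3]
Op 9: conn=-16 S1=27 S2=45 S3=-10 blocked=[1, 2, 3]
Op 10: conn=-16 S1=43 S2=45 S3=-10 blocked=[1, 2, 3]
Op 11: conn=-16 S1=43 S2=45 S3=1 blocked=[1, 2, 3]
Op 12: conn=-25 S1=43 S2=45 S3=-8 blocked=[1, 2, 3]
Op 13: conn=-36 S1=43 S2=34 S3=-8 blocked=[1, 2, 3]

Answer: -36 43 34 -8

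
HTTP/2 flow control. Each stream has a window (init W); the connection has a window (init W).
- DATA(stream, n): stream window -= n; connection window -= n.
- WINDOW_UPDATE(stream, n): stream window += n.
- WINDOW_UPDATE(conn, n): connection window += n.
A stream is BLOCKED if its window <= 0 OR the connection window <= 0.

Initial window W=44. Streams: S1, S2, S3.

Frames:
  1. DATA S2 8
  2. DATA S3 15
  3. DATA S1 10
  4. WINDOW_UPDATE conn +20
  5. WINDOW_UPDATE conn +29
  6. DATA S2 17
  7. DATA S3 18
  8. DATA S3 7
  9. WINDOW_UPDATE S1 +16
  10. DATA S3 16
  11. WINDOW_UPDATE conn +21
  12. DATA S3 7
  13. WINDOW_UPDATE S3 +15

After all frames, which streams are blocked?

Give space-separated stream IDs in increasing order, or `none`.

Answer: S3

Derivation:
Op 1: conn=36 S1=44 S2=36 S3=44 blocked=[]
Op 2: conn=21 S1=44 S2=36 S3=29 blocked=[]
Op 3: conn=11 S1=34 S2=36 S3=29 blocked=[]
Op 4: conn=31 S1=34 S2=36 S3=29 blocked=[]
Op 5: conn=60 S1=34 S2=36 S3=29 blocked=[]
Op 6: conn=43 S1=34 S2=19 S3=29 blocked=[]
Op 7: conn=25 S1=34 S2=19 S3=11 blocked=[]
Op 8: conn=18 S1=34 S2=19 S3=4 blocked=[]
Op 9: conn=18 S1=50 S2=19 S3=4 blocked=[]
Op 10: conn=2 S1=50 S2=19 S3=-12 blocked=[3]
Op 11: conn=23 S1=50 S2=19 S3=-12 blocked=[3]
Op 12: conn=16 S1=50 S2=19 S3=-19 blocked=[3]
Op 13: conn=16 S1=50 S2=19 S3=-4 blocked=[3]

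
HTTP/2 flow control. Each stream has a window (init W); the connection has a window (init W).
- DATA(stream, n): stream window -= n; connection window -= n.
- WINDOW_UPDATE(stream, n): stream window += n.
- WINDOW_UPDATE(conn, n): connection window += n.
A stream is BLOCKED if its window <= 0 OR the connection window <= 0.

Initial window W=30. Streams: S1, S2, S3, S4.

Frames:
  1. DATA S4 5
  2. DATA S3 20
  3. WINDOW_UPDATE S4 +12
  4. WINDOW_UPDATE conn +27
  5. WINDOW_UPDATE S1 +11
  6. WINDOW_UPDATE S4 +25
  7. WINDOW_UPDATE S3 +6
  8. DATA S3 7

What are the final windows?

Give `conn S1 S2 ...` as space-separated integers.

Answer: 25 41 30 9 62

Derivation:
Op 1: conn=25 S1=30 S2=30 S3=30 S4=25 blocked=[]
Op 2: conn=5 S1=30 S2=30 S3=10 S4=25 blocked=[]
Op 3: conn=5 S1=30 S2=30 S3=10 S4=37 blocked=[]
Op 4: conn=32 S1=30 S2=30 S3=10 S4=37 blocked=[]
Op 5: conn=32 S1=41 S2=30 S3=10 S4=37 blocked=[]
Op 6: conn=32 S1=41 S2=30 S3=10 S4=62 blocked=[]
Op 7: conn=32 S1=41 S2=30 S3=16 S4=62 blocked=[]
Op 8: conn=25 S1=41 S2=30 S3=9 S4=62 blocked=[]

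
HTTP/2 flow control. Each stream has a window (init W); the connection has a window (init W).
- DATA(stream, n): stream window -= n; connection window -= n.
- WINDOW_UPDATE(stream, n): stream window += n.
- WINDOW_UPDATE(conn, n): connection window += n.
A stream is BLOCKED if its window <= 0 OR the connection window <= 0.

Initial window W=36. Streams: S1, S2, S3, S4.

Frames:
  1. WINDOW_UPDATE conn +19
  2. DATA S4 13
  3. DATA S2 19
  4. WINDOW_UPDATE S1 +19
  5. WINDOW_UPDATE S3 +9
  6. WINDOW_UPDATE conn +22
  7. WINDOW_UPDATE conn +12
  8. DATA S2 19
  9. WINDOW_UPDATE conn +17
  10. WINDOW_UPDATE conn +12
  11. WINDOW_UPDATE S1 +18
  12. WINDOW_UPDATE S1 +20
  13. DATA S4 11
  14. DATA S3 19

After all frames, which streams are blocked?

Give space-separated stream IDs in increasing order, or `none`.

Answer: S2

Derivation:
Op 1: conn=55 S1=36 S2=36 S3=36 S4=36 blocked=[]
Op 2: conn=42 S1=36 S2=36 S3=36 S4=23 blocked=[]
Op 3: conn=23 S1=36 S2=17 S3=36 S4=23 blocked=[]
Op 4: conn=23 S1=55 S2=17 S3=36 S4=23 blocked=[]
Op 5: conn=23 S1=55 S2=17 S3=45 S4=23 blocked=[]
Op 6: conn=45 S1=55 S2=17 S3=45 S4=23 blocked=[]
Op 7: conn=57 S1=55 S2=17 S3=45 S4=23 blocked=[]
Op 8: conn=38 S1=55 S2=-2 S3=45 S4=23 blocked=[2]
Op 9: conn=55 S1=55 S2=-2 S3=45 S4=23 blocked=[2]
Op 10: conn=67 S1=55 S2=-2 S3=45 S4=23 blocked=[2]
Op 11: conn=67 S1=73 S2=-2 S3=45 S4=23 blocked=[2]
Op 12: conn=67 S1=93 S2=-2 S3=45 S4=23 blocked=[2]
Op 13: conn=56 S1=93 S2=-2 S3=45 S4=12 blocked=[2]
Op 14: conn=37 S1=93 S2=-2 S3=26 S4=12 blocked=[2]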